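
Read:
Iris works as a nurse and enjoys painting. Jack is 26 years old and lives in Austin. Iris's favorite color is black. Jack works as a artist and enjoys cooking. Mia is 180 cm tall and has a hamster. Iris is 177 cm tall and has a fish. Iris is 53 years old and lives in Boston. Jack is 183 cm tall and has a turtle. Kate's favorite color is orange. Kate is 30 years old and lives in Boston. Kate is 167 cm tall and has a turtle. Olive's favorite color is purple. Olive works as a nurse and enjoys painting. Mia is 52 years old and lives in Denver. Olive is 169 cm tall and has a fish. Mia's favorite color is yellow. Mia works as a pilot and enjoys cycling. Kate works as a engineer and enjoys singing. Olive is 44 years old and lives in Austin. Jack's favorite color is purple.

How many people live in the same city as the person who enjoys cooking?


Person with hobby cooking is Jack, city Austin. Count = 2

2


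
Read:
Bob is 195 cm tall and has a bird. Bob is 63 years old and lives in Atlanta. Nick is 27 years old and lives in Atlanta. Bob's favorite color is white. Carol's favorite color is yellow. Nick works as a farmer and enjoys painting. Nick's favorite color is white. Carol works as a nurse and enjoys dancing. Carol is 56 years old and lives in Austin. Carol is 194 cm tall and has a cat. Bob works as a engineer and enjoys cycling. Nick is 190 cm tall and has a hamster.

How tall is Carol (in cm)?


Carol is 194 cm tall

194


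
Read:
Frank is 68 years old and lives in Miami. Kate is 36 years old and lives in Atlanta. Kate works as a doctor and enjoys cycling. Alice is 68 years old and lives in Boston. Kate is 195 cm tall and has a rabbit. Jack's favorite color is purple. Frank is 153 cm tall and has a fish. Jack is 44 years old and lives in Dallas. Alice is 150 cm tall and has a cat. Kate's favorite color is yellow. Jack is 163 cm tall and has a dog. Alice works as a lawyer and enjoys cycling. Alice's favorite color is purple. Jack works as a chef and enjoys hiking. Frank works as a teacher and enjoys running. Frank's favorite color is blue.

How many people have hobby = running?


Count: 1

1


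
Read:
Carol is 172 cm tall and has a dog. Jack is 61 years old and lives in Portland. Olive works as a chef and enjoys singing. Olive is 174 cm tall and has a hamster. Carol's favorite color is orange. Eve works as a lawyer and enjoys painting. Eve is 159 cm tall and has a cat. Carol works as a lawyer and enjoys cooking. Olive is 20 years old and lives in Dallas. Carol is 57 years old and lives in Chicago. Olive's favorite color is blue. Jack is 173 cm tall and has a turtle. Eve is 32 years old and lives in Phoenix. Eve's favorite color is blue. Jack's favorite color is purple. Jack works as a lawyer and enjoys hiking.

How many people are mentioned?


People: Carol, Eve, Olive, Jack. Count = 4

4


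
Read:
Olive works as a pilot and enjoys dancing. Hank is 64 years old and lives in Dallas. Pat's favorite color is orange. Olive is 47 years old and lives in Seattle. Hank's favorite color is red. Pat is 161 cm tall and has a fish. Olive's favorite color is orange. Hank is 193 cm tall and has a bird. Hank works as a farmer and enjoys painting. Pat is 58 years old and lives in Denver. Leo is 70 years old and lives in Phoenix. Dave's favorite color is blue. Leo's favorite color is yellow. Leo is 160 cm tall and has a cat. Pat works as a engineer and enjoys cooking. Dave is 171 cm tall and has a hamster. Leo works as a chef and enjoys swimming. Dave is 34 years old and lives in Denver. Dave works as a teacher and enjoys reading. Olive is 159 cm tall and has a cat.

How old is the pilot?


The pilot is Olive, age 47

47


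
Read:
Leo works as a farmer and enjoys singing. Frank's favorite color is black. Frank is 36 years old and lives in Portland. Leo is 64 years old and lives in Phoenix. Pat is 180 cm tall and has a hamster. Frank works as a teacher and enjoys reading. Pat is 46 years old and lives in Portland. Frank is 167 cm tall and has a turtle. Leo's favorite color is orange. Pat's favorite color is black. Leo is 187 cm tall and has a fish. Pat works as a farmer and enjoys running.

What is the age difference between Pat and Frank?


|46 - 36| = 10

10


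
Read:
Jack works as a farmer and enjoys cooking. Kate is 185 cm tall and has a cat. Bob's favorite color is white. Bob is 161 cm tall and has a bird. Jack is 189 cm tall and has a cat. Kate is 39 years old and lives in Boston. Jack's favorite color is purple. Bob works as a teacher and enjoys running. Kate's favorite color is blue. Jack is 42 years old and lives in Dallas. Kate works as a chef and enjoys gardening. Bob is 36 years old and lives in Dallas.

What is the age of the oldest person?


Oldest: Jack at 42

42


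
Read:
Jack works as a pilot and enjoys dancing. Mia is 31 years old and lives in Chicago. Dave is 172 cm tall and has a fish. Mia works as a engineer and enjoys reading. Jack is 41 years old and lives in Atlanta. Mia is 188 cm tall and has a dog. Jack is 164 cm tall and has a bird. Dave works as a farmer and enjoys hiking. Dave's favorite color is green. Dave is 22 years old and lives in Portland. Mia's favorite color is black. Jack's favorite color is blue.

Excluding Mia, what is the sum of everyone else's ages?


Sum (excluding Mia): 63

63


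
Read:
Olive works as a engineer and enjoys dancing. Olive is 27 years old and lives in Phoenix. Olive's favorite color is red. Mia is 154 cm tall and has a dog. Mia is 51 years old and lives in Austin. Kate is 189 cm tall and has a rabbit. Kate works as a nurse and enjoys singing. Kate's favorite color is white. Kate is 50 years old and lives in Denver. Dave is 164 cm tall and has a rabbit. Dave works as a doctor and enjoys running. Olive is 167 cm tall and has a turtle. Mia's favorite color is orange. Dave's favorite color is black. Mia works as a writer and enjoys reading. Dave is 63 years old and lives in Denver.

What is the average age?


Sum=191, n=4, avg=47.75

47.75


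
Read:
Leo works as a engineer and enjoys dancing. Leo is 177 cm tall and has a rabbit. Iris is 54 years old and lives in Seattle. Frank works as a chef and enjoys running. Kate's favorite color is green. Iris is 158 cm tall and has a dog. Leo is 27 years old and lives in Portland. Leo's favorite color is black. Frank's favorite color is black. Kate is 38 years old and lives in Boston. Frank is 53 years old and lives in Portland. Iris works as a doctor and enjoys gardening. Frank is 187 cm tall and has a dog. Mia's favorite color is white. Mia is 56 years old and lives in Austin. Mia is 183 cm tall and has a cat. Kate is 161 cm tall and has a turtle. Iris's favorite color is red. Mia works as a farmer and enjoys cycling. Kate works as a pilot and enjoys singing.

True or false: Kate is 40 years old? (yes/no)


Kate is actually 38. no

no


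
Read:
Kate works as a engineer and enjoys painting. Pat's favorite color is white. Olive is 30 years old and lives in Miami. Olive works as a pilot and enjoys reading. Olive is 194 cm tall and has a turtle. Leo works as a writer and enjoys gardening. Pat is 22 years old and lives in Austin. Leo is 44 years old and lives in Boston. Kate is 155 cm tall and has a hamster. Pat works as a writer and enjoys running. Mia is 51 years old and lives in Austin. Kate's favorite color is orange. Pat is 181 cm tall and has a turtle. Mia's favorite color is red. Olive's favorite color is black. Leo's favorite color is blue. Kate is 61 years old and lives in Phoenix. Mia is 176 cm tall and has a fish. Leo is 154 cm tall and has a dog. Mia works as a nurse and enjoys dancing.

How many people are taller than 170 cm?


Taller than 170: 3

3


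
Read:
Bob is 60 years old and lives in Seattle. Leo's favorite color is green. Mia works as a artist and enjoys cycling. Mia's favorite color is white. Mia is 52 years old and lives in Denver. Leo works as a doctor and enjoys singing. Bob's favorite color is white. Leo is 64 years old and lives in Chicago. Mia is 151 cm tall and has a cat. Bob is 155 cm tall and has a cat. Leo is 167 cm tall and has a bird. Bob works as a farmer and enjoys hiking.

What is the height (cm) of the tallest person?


Tallest: Leo at 167 cm

167


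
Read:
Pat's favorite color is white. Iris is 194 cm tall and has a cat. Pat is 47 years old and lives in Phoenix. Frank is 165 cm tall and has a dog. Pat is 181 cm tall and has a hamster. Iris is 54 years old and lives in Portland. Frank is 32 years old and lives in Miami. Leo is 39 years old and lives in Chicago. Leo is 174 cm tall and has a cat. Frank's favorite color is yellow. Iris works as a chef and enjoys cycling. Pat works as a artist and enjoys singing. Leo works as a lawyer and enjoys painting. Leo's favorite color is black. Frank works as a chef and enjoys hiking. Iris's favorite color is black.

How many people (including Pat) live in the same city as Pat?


Pat lives in Phoenix. Count = 1

1


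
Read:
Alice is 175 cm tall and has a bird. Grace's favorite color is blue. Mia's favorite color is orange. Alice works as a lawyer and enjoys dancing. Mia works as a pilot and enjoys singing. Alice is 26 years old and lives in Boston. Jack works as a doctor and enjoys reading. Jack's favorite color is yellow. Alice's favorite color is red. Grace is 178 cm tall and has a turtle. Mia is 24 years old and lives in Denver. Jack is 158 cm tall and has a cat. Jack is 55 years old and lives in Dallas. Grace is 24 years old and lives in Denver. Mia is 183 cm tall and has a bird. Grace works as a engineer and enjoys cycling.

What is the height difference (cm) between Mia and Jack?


|183 - 158| = 25

25


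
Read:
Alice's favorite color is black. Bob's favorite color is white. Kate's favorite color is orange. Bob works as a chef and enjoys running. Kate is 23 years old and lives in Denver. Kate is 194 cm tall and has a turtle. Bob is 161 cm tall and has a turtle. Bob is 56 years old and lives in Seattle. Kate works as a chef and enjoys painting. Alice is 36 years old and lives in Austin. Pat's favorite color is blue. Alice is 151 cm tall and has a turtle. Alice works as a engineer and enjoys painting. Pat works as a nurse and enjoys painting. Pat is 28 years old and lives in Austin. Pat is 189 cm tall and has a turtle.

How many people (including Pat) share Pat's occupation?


Pat is a nurse. Count = 1

1


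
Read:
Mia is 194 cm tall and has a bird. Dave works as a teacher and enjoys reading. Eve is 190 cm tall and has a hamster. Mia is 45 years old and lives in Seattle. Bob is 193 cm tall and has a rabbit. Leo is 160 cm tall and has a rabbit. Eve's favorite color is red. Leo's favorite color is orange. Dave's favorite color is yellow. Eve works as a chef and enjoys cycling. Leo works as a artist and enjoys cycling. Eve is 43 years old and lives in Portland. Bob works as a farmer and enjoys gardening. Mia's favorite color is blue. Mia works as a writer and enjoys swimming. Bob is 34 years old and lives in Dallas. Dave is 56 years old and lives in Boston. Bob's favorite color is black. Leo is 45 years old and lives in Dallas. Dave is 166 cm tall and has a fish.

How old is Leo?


Leo is 45 years old

45


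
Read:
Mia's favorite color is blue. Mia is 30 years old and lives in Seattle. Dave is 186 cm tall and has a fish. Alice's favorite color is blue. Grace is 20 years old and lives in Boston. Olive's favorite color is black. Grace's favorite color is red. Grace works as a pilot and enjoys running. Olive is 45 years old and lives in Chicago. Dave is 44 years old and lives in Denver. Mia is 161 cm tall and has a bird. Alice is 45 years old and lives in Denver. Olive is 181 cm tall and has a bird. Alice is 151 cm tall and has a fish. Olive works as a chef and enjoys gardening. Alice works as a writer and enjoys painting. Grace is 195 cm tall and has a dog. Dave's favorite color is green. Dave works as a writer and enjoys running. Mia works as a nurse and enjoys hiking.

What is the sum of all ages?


45+45+30+20+44 = 184

184


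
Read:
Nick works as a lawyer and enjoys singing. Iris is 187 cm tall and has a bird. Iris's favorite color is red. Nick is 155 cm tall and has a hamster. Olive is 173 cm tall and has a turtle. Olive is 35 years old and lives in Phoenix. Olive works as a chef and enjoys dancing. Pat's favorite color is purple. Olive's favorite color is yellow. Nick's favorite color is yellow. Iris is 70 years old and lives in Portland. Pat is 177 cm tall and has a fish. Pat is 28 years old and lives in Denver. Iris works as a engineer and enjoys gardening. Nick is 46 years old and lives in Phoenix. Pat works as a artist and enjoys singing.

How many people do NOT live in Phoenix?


Not in Phoenix: 2

2


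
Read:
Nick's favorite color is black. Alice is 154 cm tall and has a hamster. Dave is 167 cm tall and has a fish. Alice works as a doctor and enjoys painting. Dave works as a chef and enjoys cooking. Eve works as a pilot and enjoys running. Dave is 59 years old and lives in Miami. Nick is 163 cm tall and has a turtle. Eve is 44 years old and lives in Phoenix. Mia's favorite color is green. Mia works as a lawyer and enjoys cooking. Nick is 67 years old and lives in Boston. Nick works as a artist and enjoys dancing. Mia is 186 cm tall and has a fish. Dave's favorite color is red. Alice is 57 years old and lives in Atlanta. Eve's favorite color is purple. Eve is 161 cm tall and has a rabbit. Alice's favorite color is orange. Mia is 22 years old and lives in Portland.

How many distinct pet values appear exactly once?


Unique pet values: 3

3


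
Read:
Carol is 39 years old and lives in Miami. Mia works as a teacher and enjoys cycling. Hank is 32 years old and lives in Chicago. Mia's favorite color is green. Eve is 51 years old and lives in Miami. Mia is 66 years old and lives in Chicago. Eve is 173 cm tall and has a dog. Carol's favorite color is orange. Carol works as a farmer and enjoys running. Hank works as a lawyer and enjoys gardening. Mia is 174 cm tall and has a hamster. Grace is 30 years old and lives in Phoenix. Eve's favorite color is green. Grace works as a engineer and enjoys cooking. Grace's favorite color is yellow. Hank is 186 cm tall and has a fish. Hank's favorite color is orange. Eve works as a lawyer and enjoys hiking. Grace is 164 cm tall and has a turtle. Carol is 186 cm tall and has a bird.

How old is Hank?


Hank is 32 years old

32


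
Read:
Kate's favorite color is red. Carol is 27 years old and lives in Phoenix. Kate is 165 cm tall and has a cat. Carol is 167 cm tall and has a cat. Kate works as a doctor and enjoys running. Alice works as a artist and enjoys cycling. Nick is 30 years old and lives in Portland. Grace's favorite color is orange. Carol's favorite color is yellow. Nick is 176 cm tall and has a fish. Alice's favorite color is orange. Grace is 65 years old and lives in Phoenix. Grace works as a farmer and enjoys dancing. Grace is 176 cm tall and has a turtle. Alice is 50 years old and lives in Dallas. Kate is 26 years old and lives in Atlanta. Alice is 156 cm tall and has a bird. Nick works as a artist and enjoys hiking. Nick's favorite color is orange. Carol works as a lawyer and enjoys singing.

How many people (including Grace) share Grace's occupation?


Grace is a farmer. Count = 1

1


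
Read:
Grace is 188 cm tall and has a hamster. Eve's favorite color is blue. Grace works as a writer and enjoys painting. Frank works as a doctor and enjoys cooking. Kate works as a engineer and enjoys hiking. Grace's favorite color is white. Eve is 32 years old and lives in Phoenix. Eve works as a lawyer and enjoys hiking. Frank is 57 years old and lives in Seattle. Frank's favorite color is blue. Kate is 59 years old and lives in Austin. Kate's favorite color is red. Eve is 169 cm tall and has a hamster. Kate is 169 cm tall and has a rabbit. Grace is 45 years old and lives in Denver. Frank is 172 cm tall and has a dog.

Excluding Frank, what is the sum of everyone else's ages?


Sum (excluding Frank): 136

136


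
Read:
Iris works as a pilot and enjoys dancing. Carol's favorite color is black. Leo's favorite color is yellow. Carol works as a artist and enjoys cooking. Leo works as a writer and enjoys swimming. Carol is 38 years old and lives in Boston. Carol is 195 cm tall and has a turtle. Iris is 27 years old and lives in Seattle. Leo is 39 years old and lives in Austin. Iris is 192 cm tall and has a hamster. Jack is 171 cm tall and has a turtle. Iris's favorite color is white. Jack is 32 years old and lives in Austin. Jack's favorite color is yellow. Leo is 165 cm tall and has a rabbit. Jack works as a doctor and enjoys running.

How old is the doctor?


The doctor is Jack, age 32

32


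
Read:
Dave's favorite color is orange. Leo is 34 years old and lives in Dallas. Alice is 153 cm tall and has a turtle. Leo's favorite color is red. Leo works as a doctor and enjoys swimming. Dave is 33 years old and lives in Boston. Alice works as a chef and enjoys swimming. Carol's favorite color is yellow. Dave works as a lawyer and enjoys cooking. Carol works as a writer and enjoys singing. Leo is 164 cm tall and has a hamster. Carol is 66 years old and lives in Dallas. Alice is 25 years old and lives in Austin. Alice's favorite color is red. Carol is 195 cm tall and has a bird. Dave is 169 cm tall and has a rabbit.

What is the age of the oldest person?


Oldest: Carol at 66

66


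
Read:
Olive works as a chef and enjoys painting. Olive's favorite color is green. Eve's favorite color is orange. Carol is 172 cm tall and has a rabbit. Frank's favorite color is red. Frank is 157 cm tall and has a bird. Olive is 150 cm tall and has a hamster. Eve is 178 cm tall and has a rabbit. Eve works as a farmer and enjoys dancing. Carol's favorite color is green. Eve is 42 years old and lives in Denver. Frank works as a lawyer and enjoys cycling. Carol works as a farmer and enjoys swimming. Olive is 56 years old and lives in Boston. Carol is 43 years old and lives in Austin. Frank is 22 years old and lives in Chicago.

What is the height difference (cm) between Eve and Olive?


|178 - 150| = 28

28


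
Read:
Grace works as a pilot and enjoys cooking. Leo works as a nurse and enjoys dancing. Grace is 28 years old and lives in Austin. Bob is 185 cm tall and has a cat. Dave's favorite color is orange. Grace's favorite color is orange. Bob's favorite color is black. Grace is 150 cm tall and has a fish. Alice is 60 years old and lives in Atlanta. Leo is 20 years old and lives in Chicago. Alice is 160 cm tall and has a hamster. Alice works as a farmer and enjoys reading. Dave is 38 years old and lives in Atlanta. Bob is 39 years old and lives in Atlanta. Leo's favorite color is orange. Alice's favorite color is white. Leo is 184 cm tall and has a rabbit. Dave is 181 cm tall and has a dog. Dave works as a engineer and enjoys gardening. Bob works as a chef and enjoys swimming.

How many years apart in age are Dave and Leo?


38 vs 20, diff = 18

18


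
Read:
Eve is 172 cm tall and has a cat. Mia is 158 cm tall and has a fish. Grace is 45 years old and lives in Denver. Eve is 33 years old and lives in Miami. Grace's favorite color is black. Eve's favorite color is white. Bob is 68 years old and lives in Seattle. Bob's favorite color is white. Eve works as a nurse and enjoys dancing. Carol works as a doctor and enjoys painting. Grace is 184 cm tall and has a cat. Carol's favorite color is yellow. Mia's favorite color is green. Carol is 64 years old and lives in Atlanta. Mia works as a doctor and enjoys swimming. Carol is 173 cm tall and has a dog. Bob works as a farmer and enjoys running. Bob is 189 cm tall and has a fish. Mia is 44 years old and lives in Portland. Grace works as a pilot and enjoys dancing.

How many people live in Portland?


Count in Portland: 1

1


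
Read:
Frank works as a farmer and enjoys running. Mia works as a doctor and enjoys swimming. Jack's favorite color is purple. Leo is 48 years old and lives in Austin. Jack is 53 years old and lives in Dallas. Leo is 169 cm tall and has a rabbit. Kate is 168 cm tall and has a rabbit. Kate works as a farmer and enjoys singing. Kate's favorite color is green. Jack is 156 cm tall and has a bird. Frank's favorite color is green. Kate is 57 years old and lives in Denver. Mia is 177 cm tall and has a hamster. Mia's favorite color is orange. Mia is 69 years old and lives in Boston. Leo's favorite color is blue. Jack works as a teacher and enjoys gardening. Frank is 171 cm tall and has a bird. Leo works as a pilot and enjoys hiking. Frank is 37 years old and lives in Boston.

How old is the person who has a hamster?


Person with hamster is Mia, age 69

69


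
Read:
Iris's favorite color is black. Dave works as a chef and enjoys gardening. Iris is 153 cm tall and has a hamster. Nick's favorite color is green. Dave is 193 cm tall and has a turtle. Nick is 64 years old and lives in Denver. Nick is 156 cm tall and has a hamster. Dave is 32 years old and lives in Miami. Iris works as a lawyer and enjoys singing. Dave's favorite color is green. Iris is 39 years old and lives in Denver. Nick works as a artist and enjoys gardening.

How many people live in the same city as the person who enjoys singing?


Person with hobby singing is Iris, city Denver. Count = 2

2


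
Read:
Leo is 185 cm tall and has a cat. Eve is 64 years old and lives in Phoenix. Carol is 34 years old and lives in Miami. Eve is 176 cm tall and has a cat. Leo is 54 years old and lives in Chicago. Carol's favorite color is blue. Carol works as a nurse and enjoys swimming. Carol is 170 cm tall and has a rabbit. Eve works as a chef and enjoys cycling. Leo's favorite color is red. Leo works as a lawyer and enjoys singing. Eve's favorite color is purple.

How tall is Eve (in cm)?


Eve is 176 cm tall

176


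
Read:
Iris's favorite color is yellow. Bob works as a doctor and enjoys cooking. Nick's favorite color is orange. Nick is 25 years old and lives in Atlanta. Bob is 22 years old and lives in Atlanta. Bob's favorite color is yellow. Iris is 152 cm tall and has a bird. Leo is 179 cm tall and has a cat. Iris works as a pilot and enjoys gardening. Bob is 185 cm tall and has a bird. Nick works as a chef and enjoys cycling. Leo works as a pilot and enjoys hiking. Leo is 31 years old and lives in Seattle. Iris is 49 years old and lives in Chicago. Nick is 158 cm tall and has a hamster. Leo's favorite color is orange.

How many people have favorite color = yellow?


Count: 2

2


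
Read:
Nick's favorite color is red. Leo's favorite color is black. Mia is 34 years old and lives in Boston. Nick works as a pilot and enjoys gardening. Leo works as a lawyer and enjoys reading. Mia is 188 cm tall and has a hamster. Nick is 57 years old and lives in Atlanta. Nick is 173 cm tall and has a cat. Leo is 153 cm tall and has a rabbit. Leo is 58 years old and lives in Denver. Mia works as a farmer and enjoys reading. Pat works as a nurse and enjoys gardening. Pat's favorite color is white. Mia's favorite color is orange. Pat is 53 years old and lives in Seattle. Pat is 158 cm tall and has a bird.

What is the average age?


Sum=202, n=4, avg=50.5

50.5


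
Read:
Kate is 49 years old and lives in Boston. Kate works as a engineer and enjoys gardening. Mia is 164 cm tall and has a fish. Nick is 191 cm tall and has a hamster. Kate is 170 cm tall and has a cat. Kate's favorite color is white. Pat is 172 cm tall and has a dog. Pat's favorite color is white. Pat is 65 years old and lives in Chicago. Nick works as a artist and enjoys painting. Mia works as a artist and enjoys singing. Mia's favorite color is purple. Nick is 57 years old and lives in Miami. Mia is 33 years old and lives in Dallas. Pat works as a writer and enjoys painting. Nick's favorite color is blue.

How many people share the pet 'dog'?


Count: 1

1


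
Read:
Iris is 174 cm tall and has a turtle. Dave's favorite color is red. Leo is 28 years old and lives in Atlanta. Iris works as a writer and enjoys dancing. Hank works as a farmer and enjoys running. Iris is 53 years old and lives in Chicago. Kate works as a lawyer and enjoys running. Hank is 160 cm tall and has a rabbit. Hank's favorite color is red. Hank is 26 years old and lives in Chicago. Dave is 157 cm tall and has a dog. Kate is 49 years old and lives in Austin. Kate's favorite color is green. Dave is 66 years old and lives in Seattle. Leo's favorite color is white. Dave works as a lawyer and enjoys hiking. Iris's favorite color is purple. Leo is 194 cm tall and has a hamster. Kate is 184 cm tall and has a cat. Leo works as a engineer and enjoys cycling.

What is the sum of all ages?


26+49+66+53+28 = 222

222


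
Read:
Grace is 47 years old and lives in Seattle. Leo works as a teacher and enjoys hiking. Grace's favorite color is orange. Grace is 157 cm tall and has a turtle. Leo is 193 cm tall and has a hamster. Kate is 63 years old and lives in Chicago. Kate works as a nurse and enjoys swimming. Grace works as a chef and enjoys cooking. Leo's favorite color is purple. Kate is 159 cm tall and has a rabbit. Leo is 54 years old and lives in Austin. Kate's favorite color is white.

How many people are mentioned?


People: Leo, Grace, Kate. Count = 3

3


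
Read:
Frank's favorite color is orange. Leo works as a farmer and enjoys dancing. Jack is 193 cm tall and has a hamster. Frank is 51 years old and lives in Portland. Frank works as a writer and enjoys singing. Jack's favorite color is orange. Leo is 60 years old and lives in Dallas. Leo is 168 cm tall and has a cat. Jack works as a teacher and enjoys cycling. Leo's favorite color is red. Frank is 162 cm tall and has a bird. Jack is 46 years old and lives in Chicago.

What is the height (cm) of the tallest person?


Tallest: Jack at 193 cm

193


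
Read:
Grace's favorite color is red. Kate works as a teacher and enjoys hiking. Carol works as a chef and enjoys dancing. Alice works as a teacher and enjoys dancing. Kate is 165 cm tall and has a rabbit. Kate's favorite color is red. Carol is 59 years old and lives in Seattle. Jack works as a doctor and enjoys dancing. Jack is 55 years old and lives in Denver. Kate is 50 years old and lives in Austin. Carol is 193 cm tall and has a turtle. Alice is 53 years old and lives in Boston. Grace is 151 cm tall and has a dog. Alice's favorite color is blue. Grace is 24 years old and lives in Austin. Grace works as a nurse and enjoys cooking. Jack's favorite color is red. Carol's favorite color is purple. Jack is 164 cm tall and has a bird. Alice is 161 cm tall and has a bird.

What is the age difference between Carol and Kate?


|59 - 50| = 9

9


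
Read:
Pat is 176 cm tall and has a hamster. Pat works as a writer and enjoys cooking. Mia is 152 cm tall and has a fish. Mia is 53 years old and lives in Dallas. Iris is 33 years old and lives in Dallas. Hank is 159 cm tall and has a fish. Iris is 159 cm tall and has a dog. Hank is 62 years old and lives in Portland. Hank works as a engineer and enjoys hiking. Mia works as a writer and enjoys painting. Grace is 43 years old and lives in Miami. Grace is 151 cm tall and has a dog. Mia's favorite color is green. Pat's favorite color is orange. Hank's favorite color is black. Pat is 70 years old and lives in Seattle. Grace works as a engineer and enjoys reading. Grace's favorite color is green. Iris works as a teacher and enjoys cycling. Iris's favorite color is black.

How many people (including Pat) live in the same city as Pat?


Pat lives in Seattle. Count = 1

1


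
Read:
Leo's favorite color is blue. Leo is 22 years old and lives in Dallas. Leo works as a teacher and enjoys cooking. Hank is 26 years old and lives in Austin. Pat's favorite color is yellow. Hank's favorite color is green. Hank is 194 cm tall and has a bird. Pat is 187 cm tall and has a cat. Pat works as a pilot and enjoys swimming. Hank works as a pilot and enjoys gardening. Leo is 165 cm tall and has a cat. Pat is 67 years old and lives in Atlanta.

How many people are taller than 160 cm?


Taller than 160: 3

3


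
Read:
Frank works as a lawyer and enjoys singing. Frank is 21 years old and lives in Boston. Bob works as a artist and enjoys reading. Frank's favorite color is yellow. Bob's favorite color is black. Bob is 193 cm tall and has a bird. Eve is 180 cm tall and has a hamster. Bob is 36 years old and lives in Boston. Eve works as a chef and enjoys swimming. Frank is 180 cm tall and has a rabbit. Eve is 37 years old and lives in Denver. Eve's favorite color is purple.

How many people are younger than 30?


Filter: 1

1


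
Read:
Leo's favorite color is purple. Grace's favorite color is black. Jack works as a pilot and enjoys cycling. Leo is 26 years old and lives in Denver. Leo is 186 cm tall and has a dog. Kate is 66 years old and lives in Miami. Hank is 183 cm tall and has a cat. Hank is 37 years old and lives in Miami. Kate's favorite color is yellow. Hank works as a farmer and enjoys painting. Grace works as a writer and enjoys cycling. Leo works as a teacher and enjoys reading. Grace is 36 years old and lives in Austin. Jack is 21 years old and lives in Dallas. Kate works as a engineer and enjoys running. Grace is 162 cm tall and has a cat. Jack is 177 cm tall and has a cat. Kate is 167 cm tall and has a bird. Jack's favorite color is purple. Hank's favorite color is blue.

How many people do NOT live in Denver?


Not in Denver: 4

4


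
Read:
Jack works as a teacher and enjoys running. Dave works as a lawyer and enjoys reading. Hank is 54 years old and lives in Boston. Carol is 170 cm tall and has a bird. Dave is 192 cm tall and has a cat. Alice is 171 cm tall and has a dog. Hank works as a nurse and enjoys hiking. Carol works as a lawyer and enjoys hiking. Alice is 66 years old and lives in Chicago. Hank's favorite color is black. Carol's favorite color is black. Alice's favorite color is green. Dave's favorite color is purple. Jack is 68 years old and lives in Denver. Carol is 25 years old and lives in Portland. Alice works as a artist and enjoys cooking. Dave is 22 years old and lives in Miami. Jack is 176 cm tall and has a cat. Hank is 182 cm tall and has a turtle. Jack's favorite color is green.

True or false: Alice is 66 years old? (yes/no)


Alice is actually 66. yes

yes


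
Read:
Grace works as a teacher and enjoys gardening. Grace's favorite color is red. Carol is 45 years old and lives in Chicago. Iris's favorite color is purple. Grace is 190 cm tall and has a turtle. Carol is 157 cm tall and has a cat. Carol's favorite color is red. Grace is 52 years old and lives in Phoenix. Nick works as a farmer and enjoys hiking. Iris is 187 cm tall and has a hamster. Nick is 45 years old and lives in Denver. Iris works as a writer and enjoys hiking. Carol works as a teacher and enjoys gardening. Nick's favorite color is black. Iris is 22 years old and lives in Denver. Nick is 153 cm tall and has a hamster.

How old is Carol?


Carol is 45 years old

45


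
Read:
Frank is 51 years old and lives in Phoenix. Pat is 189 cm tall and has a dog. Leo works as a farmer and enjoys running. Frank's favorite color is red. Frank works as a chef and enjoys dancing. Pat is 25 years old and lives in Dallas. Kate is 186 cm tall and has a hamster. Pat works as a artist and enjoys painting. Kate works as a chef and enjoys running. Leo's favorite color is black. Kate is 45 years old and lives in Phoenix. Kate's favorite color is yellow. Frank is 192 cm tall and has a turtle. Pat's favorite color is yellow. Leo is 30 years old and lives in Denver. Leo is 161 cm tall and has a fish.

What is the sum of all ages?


45+25+30+51 = 151

151


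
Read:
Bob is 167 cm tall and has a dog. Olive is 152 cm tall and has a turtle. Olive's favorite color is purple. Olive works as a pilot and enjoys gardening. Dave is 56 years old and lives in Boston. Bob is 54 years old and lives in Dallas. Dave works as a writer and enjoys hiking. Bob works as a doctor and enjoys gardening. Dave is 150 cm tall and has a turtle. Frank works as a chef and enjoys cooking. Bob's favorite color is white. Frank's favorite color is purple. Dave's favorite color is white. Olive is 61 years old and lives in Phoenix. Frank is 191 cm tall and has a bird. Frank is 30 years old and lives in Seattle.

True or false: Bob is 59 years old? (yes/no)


Bob is actually 54. no

no


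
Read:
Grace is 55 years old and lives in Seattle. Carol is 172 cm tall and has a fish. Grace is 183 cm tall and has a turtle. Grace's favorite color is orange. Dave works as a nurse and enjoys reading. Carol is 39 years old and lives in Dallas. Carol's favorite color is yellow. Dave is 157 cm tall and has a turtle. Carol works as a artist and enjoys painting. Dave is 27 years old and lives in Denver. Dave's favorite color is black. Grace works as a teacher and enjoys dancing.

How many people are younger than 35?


Filter: 1

1


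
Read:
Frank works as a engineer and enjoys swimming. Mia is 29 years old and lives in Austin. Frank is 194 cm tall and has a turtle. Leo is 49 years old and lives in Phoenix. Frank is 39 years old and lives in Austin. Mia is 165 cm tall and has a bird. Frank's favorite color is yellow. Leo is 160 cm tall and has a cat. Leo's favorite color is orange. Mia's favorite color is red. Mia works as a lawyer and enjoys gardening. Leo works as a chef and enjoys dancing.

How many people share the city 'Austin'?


Count: 2

2


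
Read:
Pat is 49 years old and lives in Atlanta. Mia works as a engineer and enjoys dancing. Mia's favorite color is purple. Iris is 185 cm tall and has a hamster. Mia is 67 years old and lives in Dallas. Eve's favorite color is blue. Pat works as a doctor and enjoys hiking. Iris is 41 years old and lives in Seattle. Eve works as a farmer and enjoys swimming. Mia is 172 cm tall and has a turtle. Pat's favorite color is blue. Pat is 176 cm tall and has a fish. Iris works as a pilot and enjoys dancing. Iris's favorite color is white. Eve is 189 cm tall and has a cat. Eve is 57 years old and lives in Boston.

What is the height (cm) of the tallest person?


Tallest: Eve at 189 cm

189


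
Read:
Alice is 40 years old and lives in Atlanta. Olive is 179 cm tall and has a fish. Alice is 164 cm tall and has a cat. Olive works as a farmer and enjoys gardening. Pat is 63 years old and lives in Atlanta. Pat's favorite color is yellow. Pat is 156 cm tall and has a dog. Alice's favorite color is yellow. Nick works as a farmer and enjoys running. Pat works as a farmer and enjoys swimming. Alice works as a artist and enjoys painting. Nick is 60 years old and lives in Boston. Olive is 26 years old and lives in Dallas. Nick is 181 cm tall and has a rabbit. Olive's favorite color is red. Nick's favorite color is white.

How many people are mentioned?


People: Olive, Alice, Pat, Nick. Count = 4

4


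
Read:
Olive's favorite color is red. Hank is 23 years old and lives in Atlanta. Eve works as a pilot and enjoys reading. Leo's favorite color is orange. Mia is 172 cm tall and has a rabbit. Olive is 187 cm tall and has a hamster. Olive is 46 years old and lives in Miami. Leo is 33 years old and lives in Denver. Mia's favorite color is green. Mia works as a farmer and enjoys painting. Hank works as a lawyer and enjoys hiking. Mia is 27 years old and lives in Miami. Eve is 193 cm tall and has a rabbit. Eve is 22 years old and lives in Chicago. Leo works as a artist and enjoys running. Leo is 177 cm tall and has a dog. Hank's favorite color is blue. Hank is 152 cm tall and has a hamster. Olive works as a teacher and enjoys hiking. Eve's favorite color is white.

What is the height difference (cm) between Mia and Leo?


|172 - 177| = 5

5


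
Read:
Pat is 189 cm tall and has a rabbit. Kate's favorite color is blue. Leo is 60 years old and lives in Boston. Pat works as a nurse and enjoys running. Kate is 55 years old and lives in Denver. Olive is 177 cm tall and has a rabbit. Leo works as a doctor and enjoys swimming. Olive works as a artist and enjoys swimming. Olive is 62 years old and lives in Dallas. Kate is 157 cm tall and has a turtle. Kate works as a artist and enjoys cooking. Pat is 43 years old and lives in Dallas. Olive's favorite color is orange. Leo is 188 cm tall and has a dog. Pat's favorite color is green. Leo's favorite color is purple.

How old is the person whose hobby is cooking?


Person with hobby=cooking is Kate, age 55

55


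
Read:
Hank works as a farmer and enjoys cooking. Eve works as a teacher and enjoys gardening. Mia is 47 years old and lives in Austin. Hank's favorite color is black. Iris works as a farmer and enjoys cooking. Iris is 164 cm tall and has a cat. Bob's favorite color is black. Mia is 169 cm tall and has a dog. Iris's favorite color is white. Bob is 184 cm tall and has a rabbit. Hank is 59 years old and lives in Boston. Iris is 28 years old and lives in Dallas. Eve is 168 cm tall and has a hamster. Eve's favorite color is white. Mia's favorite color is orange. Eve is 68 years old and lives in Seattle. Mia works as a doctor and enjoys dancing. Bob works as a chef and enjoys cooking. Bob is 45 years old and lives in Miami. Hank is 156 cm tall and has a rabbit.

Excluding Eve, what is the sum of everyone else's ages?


Sum (excluding Eve): 179

179


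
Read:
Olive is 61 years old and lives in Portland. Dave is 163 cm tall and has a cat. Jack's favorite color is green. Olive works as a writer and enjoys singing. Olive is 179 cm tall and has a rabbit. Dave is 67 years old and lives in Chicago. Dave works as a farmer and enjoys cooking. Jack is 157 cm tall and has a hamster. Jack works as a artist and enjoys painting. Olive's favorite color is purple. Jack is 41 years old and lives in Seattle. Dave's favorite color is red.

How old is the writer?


The writer is Olive, age 61

61


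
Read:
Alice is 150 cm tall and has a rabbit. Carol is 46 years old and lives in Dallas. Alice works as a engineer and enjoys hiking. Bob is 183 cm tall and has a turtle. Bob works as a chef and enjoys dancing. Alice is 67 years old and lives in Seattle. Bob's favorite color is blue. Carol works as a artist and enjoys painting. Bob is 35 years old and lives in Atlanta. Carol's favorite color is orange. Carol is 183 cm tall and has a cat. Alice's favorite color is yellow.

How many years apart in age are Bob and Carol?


35 vs 46, diff = 11

11


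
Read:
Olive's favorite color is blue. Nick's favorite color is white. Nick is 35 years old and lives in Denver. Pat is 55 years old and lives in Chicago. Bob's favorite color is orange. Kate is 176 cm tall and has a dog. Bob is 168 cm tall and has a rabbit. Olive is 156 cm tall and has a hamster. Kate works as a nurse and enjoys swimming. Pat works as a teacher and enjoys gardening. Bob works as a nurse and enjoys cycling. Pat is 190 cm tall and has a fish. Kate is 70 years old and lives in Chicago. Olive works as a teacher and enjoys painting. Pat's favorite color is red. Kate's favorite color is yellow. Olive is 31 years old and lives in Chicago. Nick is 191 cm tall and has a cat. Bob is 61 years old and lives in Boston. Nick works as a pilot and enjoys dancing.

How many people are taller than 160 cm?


Taller than 160: 4

4


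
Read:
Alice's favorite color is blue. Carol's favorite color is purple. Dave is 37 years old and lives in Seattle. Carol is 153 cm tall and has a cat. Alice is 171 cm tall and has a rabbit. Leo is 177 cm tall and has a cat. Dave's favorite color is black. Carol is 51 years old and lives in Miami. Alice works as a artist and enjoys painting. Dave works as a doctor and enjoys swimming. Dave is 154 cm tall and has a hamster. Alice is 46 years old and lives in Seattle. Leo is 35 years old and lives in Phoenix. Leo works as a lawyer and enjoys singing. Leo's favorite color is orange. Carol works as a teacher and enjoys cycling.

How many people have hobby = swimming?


Count: 1

1


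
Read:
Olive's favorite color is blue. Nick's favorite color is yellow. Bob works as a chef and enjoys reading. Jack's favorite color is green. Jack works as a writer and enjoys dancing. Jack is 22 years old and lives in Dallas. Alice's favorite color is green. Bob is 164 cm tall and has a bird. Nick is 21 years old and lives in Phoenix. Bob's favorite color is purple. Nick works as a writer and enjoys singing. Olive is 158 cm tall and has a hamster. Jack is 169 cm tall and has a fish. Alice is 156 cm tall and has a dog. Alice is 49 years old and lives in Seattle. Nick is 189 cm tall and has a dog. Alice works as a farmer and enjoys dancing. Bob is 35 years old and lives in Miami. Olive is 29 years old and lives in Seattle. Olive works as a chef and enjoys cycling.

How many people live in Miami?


Count in Miami: 1

1
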